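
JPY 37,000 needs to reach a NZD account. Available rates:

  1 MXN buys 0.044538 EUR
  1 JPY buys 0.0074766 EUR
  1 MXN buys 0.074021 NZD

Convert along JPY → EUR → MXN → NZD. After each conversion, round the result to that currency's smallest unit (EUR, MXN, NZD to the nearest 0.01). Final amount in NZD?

JPY 37,000 × 0.0074766 = EUR 276.63
EUR 276.63 ÷ 0.044538 = MXN 6,211.10
MXN 6,211.10 × 0.074021 = NZD 459.75

NZD 459.75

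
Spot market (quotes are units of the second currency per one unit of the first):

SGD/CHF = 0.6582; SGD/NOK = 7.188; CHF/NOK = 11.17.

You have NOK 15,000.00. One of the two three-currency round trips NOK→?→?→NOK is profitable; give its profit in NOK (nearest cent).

Profit: NOK 342.43

Profitable loop is NOK → SGD → CHF → NOK:
NOK 15,000.00 ÷ 7.188 = SGD 2,086.81
SGD 2,086.81 × 0.6582 = CHF 1,373.54
CHF 1,373.54 × 11.17 = NOK 15,342.43
Profit = NOK 15,342.43 − NOK 15,000.00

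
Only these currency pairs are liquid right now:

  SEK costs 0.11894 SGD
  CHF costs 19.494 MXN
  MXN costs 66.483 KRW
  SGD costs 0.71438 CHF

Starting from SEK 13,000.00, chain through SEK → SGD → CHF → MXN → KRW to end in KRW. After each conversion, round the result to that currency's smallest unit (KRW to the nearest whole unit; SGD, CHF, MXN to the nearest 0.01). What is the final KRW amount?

KRW 1,431,570

SEK 13,000.00 × 0.11894 = SGD 1,546.22
SGD 1,546.22 × 0.71438 = CHF 1,104.59
CHF 1,104.59 × 19.494 = MXN 21,532.88
MXN 21,532.88 × 66.483 = KRW 1,431,570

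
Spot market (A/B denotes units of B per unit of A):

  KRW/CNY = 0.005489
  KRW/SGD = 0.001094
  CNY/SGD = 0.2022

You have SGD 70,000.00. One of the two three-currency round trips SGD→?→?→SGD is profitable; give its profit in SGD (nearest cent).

Profitable loop is SGD → KRW → CNY → SGD:
SGD 70,000.00 ÷ 0.001094 = KRW 63,985,375
KRW 63,985,375 × 0.005489 = CNY 351,215.72
CNY 351,215.72 × 0.2022 = SGD 71,015.82
Profit = SGD 71,015.82 − SGD 70,000.00

Profit: SGD 1,015.82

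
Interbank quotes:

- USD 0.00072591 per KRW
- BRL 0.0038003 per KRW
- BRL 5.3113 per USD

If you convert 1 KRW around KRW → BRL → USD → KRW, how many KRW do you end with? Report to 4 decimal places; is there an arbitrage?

0.9857 (arbitrage exists)

Around KRW → BRL → USD → KRW: 1 × 0.0038003 ÷ 5.3113 ÷ 0.00072591 = 0.985676
Product < 1; profitable direction is KRW → USD → BRL → KRW.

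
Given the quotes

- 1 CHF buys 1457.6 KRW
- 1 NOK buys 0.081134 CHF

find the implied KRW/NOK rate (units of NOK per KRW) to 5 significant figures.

KRW/NOK = 0.0084559

1 KRW ÷ 1457.6 = 0.000686059 CHF
0.000686059 CHF ÷ 0.081134 = 0.00845588 NOK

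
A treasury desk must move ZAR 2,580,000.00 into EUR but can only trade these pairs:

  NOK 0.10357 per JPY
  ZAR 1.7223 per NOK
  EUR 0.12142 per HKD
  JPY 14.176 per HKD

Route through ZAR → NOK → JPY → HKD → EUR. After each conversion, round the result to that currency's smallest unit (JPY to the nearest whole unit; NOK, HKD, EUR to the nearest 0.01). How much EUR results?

ZAR 2,580,000.00 ÷ 1.7223 = NOK 1,497,996.86
NOK 1,497,996.86 ÷ 0.10357 = JPY 14,463,617
JPY 14,463,617 ÷ 14.176 = HKD 1,020,289.01
HKD 1,020,289.01 × 0.12142 = EUR 123,883.49

EUR 123,883.49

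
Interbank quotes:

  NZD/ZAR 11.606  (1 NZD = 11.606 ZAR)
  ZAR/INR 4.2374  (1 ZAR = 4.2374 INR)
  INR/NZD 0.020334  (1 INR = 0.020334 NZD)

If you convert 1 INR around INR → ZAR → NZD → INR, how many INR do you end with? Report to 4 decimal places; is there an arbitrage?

1.0000 (no arbitrage)

Around INR → ZAR → NZD → INR: 1 ÷ 4.2374 ÷ 11.606 ÷ 0.020334 = 0.999989
Product ≈ 1 (deviation 0.001%, within rounding noise).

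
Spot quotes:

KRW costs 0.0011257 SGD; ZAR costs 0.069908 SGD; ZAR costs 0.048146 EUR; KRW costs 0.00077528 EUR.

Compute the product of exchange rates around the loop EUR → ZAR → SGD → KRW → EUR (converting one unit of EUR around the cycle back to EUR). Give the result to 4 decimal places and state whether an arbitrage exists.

Around EUR → ZAR → SGD → KRW → EUR: 1 ÷ 0.048146 × 0.069908 ÷ 0.0011257 × 0.00077528 = 1.000006
Product ≈ 1 (deviation 0.001%, within rounding noise).

1.0000 (no arbitrage)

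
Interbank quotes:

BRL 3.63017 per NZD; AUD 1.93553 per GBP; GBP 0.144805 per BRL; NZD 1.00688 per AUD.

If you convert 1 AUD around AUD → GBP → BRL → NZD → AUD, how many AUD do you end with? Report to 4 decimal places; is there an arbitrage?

0.9761 (arbitrage exists)

Around AUD → GBP → BRL → NZD → AUD: 1 ÷ 1.93553 ÷ 0.144805 ÷ 3.63017 ÷ 1.00688 = 0.976139
Product < 1; profitable direction is AUD → NZD → BRL → GBP → AUD.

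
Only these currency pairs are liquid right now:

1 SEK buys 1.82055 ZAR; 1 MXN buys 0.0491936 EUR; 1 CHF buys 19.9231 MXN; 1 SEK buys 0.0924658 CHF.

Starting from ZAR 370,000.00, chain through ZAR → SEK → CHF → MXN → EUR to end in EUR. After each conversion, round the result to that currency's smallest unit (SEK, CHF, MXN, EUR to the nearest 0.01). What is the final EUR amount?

EUR 18,418.14

ZAR 370,000.00 ÷ 1.82055 = SEK 203,235.29
SEK 203,235.29 × 0.0924658 = CHF 18,792.31
CHF 18,792.31 × 19.9231 = MXN 374,401.07
MXN 374,401.07 × 0.0491936 = EUR 18,418.14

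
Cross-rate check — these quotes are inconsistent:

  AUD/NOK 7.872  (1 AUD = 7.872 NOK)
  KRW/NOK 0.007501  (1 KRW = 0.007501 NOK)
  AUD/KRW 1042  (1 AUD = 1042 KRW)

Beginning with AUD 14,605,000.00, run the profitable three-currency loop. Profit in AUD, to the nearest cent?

Profitable loop is AUD → NOK → KRW → AUD:
AUD 14,605,000.00 × 7.872 = NOK 114,970,560.00
NOK 114,970,560.00 ÷ 0.007501 = KRW 15,327,364,351
KRW 15,327,364,351 ÷ 1042 = AUD 14,709,562.72
Profit = AUD 14,709,562.72 − AUD 14,605,000.00

Profit: AUD 104,562.72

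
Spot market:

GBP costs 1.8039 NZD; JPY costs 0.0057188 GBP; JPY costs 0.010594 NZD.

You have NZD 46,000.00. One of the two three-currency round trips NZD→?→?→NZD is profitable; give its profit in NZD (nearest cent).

Profitable loop is NZD → GBP → JPY → NZD:
NZD 46,000.00 ÷ 1.8039 = GBP 25,500.30
GBP 25,500.30 ÷ 0.0057188 = JPY 4,459,031
JPY 4,459,031 × 0.010594 = NZD 47,238.97
Profit = NZD 47,238.97 − NZD 46,000.00

Profit: NZD 1,238.97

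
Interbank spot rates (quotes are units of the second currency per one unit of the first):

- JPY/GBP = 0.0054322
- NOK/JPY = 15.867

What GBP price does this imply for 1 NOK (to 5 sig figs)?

1 NOK × 15.867 = 15.867 JPY
15.867 JPY × 0.0054322 = 0.0861927 GBP

NOK/GBP = 0.086193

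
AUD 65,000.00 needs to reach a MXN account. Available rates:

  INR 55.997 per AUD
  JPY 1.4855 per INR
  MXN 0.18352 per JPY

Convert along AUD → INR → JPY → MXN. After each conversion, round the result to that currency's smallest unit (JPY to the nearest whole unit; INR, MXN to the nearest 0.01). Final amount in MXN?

MXN 992,279.79

AUD 65,000.00 × 55.997 = INR 3,639,805.00
INR 3,639,805.00 × 1.4855 = JPY 5,406,930
JPY 5,406,930 × 0.18352 = MXN 992,279.79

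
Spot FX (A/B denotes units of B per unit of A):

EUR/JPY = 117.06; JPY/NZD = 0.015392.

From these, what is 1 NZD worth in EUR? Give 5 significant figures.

1 NZD ÷ 0.015392 = 64.9688 JPY
64.9688 JPY ÷ 117.06 = 0.555004 EUR

NZD/EUR = 0.55500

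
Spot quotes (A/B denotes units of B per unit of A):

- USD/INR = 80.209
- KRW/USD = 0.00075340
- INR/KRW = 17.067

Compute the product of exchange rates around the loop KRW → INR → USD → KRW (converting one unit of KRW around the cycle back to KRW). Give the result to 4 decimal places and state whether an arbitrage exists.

Around KRW → INR → USD → KRW: 1 ÷ 17.067 ÷ 80.209 ÷ 0.00075340 = 0.969603
Product < 1; profitable direction is KRW → USD → INR → KRW.

0.9696 (arbitrage exists)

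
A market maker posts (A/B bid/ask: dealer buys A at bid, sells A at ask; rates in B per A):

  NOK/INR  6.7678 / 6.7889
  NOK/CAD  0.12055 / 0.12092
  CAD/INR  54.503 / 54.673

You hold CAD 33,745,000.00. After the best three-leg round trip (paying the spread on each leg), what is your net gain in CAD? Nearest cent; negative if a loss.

Net profit: CAD 800,056.32

Best loop CAD → NOK → INR → CAD:
CAD 33,745,000.00 ÷ 0.12092 (buy NOK at ask) = NOK 279,068,805.82
NOK 279,068,805.82 × 6.7678 (sell NOK at bid) = INR 1,888,681,864.04
INR 1,888,681,864.04 ÷ 54.673 (buy CAD at ask) = CAD 34,545,056.32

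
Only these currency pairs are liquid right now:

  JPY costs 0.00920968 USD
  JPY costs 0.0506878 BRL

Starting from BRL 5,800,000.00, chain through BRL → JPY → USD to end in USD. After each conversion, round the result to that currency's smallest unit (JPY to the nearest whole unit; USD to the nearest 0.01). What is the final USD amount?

USD 1,053,826.45

BRL 5,800,000.00 ÷ 0.0506878 = JPY 114,425,957
JPY 114,425,957 × 0.00920968 = USD 1,053,826.45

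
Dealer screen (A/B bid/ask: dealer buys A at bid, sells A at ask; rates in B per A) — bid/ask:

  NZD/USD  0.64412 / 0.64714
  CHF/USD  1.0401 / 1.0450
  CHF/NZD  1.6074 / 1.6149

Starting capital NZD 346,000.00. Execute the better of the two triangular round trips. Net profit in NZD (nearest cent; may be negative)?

Net result: NZD -1,644.27 (no profitable arbitrage after spreads)

Best loop NZD → CHF → USD → NZD:
NZD 346,000.00 ÷ 1.6149 (buy CHF at ask) = CHF 214,254.75
CHF 214,254.75 × 1.0401 (sell CHF at bid) = USD 222,846.37
USD 222,846.37 ÷ 0.64714 (buy NZD at ask) = NZD 344,355.73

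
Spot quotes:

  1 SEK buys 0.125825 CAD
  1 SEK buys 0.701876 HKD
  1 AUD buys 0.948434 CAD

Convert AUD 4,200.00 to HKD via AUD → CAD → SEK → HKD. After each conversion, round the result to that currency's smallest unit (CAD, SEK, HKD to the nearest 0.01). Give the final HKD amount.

HKD 22,220.28

AUD 4,200.00 × 0.948434 = CAD 3,983.42
CAD 3,983.42 ÷ 0.125825 = SEK 31,658.41
SEK 31,658.41 × 0.701876 = HKD 22,220.28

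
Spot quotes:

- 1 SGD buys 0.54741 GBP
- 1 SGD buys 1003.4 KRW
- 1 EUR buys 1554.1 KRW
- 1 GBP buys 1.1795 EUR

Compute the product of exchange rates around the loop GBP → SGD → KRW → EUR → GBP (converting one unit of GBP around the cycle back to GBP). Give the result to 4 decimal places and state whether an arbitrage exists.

1.0000 (no arbitrage)

Around GBP → SGD → KRW → EUR → GBP: 1 ÷ 0.54741 × 1003.4 ÷ 1554.1 ÷ 1.1795 = 0.999964
Product ≈ 1 (deviation 0.004%, within rounding noise).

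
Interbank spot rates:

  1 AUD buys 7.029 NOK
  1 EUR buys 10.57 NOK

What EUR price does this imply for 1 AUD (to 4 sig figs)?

1 AUD × 7.029 = 7.029 NOK
7.029 NOK ÷ 10.57 = 0.664995 EUR

AUD/EUR = 0.6650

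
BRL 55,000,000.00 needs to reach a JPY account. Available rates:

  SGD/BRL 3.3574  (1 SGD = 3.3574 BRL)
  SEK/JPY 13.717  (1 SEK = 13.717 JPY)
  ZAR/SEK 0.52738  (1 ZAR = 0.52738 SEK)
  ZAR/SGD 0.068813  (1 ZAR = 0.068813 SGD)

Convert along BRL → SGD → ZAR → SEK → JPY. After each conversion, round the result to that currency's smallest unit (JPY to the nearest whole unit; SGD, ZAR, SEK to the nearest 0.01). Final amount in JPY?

BRL 55,000,000.00 ÷ 3.3574 = SGD 16,381,723.95
SGD 16,381,723.95 ÷ 0.068813 = ZAR 238,061,470.22
ZAR 238,061,470.22 × 0.52738 = SEK 125,548,858.16
SEK 125,548,858.16 × 13.717 = JPY 1,722,153,687

JPY 1,722,153,687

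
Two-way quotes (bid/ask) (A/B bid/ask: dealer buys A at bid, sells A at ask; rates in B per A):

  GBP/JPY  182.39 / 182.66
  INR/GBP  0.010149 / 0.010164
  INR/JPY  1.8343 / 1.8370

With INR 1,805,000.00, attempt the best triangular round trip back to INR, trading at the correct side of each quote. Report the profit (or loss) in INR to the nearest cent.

Best loop INR → GBP → JPY → INR:
INR 1,805,000.00 × 0.010149 (sell INR at bid) = GBP 18,318.94
GBP 18,318.94 × 182.39 (sell GBP at bid) = JPY 3,341,192
JPY 3,341,192 ÷ 1.8370 (buy INR at ask) = INR 1,818,830.91

Net profit: INR 13,830.91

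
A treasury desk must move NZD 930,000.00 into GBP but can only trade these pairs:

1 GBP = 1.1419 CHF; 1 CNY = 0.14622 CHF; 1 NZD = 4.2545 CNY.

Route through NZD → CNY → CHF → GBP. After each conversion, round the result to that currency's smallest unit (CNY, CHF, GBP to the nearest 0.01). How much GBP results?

GBP 506,652.49

NZD 930,000.00 × 4.2545 = CNY 3,956,685.00
CNY 3,956,685.00 × 0.14622 = CHF 578,546.48
CHF 578,546.48 ÷ 1.1419 = GBP 506,652.49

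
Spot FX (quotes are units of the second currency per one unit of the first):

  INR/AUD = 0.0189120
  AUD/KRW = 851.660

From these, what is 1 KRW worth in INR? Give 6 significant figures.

1 KRW ÷ 851.660 = 0.00117418 AUD
0.00117418 AUD ÷ 0.0189120 = 0.0620864 INR

KRW/INR = 0.0620864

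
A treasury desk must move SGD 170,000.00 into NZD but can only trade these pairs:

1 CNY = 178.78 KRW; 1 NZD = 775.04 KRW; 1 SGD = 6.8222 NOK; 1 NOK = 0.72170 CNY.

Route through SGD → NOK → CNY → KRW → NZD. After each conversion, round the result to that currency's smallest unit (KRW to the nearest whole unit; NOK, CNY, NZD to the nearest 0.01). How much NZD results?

NZD 193,074.49

SGD 170,000.00 × 6.8222 = NOK 1,159,774.00
NOK 1,159,774.00 × 0.72170 = CNY 837,008.90
CNY 837,008.90 × 178.78 = KRW 149,640,451
KRW 149,640,451 ÷ 775.04 = NZD 193,074.49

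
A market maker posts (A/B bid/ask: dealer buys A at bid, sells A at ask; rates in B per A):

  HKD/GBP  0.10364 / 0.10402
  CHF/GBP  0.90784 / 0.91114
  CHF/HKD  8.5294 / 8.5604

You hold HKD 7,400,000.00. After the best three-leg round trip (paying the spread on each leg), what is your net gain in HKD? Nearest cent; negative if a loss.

Best loop HKD → CHF → GBP → HKD:
HKD 7,400,000.00 ÷ 8.5604 (buy CHF at ask) = CHF 864,445.59
CHF 864,445.59 × 0.90784 (sell CHF at bid) = GBP 784,778.28
GBP 784,778.28 ÷ 0.10402 (buy HKD at ask) = HKD 7,544,494.15

Net profit: HKD 144,494.15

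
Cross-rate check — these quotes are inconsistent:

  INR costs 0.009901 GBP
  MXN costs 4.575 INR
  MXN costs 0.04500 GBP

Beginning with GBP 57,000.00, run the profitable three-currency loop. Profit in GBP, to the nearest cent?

Profitable loop is GBP → MXN → INR → GBP:
GBP 57,000.00 ÷ 0.04500 = MXN 1,266,666.67
MXN 1,266,666.67 × 4.575 = INR 5,795,000.00
INR 5,795,000.00 × 0.009901 = GBP 57,376.30
Profit = GBP 57,376.30 − GBP 57,000.00

Profit: GBP 376.30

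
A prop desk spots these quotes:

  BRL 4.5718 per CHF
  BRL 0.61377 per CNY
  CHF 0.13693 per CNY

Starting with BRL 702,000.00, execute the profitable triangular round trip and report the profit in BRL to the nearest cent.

Profitable loop is BRL → CNY → CHF → BRL:
BRL 702,000.00 ÷ 0.61377 = CNY 1,143,750.92
CNY 1,143,750.92 × 0.13693 = CHF 156,613.81
CHF 156,613.81 × 4.5718 = BRL 716,007.03
Profit = BRL 716,007.03 − BRL 702,000.00

Profit: BRL 14,007.03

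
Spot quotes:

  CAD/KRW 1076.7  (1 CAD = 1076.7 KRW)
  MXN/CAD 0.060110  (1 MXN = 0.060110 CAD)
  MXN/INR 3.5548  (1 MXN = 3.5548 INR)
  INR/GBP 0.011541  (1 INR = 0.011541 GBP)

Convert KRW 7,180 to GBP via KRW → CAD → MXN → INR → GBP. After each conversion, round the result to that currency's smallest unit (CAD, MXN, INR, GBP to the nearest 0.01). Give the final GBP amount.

KRW 7,180 ÷ 1076.7 = CAD 6.67
CAD 6.67 ÷ 0.060110 = MXN 110.96
MXN 110.96 × 3.5548 = INR 394.44
INR 394.44 × 0.011541 = GBP 4.55

GBP 4.55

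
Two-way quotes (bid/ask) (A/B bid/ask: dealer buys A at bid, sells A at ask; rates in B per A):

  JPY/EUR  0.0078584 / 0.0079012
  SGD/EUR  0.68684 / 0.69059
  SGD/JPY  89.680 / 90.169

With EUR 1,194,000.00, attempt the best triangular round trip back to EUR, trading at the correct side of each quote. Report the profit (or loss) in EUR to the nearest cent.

Best loop EUR → SGD → JPY → EUR:
EUR 1,194,000.00 ÷ 0.69059 (buy SGD at ask) = SGD 1,728,956.40
SGD 1,728,956.40 × 89.680 (sell SGD at bid) = JPY 155,052,810
JPY 155,052,810 × 0.0078584 (sell JPY at bid) = EUR 1,218,467.00

Net profit: EUR 24,467.00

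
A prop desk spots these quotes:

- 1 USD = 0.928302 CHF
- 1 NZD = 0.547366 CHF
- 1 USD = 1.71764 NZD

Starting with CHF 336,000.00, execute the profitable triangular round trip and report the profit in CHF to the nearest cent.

Profitable loop is CHF → USD → NZD → CHF:
CHF 336,000.00 ÷ 0.928302 = USD 361,951.18
USD 361,951.18 × 1.71764 = NZD 621,701.82
NZD 621,701.82 × 0.547366 = CHF 340,298.44
Profit = CHF 340,298.44 − CHF 336,000.00

Profit: CHF 4,298.44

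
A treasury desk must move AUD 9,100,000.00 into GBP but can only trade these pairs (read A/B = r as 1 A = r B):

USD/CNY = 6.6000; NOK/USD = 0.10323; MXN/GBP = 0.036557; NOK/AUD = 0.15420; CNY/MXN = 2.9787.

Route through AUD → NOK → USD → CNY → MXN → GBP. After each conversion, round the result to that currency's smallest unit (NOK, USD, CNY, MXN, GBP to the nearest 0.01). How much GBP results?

GBP 4,378,286.69

AUD 9,100,000.00 ÷ 0.15420 = NOK 59,014,267.19
NOK 59,014,267.19 × 0.10323 = USD 6,092,042.80
USD 6,092,042.80 × 6.6000 = CNY 40,207,482.48
CNY 40,207,482.48 × 2.9787 = MXN 119,766,028.06
MXN 119,766,028.06 × 0.036557 = GBP 4,378,286.69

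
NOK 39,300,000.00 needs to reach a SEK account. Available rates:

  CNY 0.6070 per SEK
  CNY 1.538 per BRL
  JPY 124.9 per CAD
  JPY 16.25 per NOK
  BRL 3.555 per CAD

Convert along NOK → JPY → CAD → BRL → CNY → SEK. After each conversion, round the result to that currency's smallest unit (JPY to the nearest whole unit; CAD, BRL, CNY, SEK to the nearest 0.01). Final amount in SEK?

NOK 39,300,000.00 × 16.25 = JPY 638,625,000
JPY 638,625,000 ÷ 124.9 = CAD 5,113,090.47
CAD 5,113,090.47 × 3.555 = BRL 18,177,036.62
BRL 18,177,036.62 × 1.538 = CNY 27,956,282.32
CNY 27,956,282.32 ÷ 0.6070 = SEK 46,056,478.29

SEK 46,056,478.29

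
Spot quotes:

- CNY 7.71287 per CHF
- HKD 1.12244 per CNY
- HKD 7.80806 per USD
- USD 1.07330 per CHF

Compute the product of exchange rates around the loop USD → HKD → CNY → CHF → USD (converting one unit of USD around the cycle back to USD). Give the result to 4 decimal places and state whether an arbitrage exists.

Around USD → HKD → CNY → CHF → USD: 1 × 7.80806 ÷ 1.12244 ÷ 7.71287 × 1.07330 = 0.968022
Product < 1; profitable direction is USD → CHF → CNY → HKD → USD.

0.9680 (arbitrage exists)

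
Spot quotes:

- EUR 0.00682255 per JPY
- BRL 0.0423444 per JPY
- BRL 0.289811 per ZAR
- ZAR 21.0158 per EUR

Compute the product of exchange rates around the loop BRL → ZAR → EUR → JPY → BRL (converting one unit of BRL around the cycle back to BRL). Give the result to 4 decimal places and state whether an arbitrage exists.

1.0190 (arbitrage exists)

Around BRL → ZAR → EUR → JPY → BRL: 1 ÷ 0.289811 ÷ 21.0158 ÷ 0.00682255 × 0.0423444 = 1.019034
Product > 1; profitable direction is BRL → ZAR → EUR → JPY → BRL.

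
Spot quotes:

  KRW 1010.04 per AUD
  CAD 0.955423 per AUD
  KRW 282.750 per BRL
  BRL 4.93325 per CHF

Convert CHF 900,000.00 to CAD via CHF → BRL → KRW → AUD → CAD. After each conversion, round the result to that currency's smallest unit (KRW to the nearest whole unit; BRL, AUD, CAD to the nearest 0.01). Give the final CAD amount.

CHF 900,000.00 × 4.93325 = BRL 4,439,925.00
BRL 4,439,925.00 × 282.750 = KRW 1,255,388,794
KRW 1,255,388,794 ÷ 1010.04 = AUD 1,242,909.98
AUD 1,242,909.98 × 0.955423 = CAD 1,187,504.78

CAD 1,187,504.78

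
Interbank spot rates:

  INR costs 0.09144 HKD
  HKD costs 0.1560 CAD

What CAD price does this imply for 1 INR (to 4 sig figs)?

1 INR × 0.09144 = 0.09144 HKD
0.09144 HKD × 0.1560 = 0.0142646 CAD

INR/CAD = 0.01426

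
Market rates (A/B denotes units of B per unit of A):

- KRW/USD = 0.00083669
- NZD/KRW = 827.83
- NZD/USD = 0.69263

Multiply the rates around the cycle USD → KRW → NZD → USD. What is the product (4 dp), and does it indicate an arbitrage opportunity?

Around USD → KRW → NZD → USD: 1 ÷ 0.00083669 ÷ 827.83 × 0.69263 = 0.999990
Product ≈ 1 (deviation 0.001%, within rounding noise).

1.0000 (no arbitrage)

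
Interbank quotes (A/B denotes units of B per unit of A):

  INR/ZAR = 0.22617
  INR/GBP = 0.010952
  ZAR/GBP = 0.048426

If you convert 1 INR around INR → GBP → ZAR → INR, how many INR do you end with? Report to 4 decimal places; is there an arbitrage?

1.0000 (no arbitrage)

Around INR → GBP → ZAR → INR: 1 × 0.010952 ÷ 0.048426 ÷ 0.22617 = 0.999954
Product ≈ 1 (deviation 0.005%, within rounding noise).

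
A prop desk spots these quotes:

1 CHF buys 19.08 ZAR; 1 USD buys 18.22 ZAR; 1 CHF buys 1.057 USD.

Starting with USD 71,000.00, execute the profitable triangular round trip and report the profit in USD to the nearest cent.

Profitable loop is USD → ZAR → CHF → USD:
USD 71,000.00 × 18.22 = ZAR 1,293,620.00
ZAR 1,293,620.00 ÷ 19.08 = CHF 67,799.79
CHF 67,799.79 × 1.057 = USD 71,664.38
Profit = USD 71,664.38 − USD 71,000.00

Profit: USD 664.38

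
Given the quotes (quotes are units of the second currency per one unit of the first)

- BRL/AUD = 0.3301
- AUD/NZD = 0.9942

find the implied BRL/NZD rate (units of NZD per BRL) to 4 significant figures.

BRL/NZD = 0.3282

1 BRL × 0.3301 = 0.3301 AUD
0.3301 AUD × 0.9942 = 0.328185 NZD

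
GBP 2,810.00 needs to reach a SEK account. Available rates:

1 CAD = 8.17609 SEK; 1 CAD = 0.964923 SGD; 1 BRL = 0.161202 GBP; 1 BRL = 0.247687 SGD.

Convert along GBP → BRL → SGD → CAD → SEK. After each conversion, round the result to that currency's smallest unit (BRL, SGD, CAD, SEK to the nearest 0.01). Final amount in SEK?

GBP 2,810.00 ÷ 0.161202 = BRL 17,431.55
BRL 17,431.55 × 0.247687 = SGD 4,317.57
SGD 4,317.57 ÷ 0.964923 = CAD 4,474.52
CAD 4,474.52 × 8.17609 = SEK 36,584.08

SEK 36,584.08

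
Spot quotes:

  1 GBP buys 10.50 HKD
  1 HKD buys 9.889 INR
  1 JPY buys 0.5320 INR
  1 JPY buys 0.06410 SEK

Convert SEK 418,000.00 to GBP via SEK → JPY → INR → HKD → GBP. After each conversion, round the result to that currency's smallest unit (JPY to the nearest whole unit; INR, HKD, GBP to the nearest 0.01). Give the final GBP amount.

GBP 33,410.90

SEK 418,000.00 ÷ 0.06410 = JPY 6,521,061
JPY 6,521,061 × 0.5320 = INR 3,469,204.45
INR 3,469,204.45 ÷ 9.889 = HKD 350,814.49
HKD 350,814.49 ÷ 10.50 = GBP 33,410.90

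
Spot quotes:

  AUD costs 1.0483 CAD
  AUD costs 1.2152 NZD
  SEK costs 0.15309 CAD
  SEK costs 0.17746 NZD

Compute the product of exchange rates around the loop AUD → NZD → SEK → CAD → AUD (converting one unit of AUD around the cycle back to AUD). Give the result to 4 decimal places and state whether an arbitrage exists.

1.0000 (no arbitrage)

Around AUD → NZD → SEK → CAD → AUD: 1 × 1.2152 ÷ 0.17746 × 0.15309 ÷ 1.0483 = 1.000020
Product ≈ 1 (deviation 0.002%, within rounding noise).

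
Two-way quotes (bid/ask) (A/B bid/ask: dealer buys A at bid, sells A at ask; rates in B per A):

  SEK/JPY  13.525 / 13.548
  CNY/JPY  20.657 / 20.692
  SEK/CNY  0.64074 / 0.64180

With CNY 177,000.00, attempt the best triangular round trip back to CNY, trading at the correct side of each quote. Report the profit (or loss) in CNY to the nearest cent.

Best loop CNY → SEK → JPY → CNY:
CNY 177,000.00 ÷ 0.64180 (buy SEK at ask) = SEK 275,786.85
SEK 275,786.85 × 13.525 (sell SEK at bid) = JPY 3,730,017
JPY 3,730,017 ÷ 20.692 (buy CNY at ask) = CNY 180,263.73

Net profit: CNY 3,263.73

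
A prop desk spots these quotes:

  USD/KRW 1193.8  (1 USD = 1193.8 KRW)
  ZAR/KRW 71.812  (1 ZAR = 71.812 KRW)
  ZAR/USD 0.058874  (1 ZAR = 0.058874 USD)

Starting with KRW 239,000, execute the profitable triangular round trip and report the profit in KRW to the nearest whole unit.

Profit: KRW 5,197

Profitable loop is KRW → USD → ZAR → KRW:
KRW 239,000 ÷ 1193.8 = USD 200.20
USD 200.20 ÷ 0.058874 = ZAR 3,400.50
ZAR 3,400.50 × 71.812 = KRW 244,197
Profit = KRW 244,197 − KRW 239,000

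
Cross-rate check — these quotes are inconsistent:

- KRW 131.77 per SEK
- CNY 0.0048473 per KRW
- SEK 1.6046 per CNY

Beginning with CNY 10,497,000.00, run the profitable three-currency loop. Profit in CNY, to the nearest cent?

Profit: CNY 261,418.40

Profitable loop is CNY → SEK → KRW → CNY:
CNY 10,497,000.00 × 1.6046 = SEK 16,843,486.20
SEK 16,843,486.20 × 131.77 = KRW 2,219,466,177
KRW 2,219,466,177 × 0.0048473 = CNY 10,758,418.40
Profit = CNY 10,758,418.40 − CNY 10,497,000.00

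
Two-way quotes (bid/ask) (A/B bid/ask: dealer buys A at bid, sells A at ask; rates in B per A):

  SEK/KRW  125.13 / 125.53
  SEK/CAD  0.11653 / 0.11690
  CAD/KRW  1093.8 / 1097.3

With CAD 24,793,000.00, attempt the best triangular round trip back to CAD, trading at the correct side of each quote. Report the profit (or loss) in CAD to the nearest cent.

Best loop CAD → KRW → SEK → CAD:
CAD 24,793,000.00 × 1093.8 (sell CAD at bid) = KRW 27,118,583,400
KRW 27,118,583,400 ÷ 125.53 (buy SEK at ask) = SEK 216,032,688.60
SEK 216,032,688.60 × 0.11653 (sell SEK at bid) = CAD 25,174,289.20

Net profit: CAD 381,289.20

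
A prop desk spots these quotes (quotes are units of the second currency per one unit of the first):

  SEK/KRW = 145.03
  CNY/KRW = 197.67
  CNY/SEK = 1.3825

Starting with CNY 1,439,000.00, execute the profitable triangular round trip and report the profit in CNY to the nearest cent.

Profitable loop is CNY → SEK → KRW → CNY:
CNY 1,439,000.00 × 1.3825 = SEK 1,989,417.50
SEK 1,989,417.50 × 145.03 = KRW 288,525,220
KRW 288,525,220 ÷ 197.67 = CNY 1,459,630.80
Profit = CNY 1,459,630.80 − CNY 1,439,000.00

Profit: CNY 20,630.80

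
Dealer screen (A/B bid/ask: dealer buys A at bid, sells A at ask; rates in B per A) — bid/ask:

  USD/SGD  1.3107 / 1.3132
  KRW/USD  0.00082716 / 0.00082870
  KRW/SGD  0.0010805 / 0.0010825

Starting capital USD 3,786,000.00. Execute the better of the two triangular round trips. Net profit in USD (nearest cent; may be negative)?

Net profit: USD 5,800.93

Best loop USD → SGD → KRW → USD:
USD 3,786,000.00 × 1.3107 (sell USD at bid) = SGD 4,962,310.20
SGD 4,962,310.20 ÷ 0.0010825 (buy KRW at ask) = KRW 4,584,120,277
KRW 4,584,120,277 × 0.00082716 (sell KRW at bid) = USD 3,791,800.93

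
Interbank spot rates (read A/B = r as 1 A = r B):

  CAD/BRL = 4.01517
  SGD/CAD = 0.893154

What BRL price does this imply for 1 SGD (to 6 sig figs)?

SGD/BRL = 3.58617

1 SGD × 0.893154 = 0.893154 CAD
0.893154 CAD × 4.01517 = 3.58617 BRL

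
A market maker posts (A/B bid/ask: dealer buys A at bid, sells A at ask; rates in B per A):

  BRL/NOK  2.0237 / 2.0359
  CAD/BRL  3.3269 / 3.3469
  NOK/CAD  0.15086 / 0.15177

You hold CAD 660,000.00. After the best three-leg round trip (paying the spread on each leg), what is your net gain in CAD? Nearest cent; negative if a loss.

Best loop CAD → BRL → NOK → CAD:
CAD 660,000.00 × 3.3269 (sell CAD at bid) = BRL 2,195,754.00
BRL 2,195,754.00 × 2.0237 (sell BRL at bid) = NOK 4,443,547.37
NOK 4,443,547.37 × 0.15086 (sell NOK at bid) = CAD 670,353.56

Net profit: CAD 10,353.56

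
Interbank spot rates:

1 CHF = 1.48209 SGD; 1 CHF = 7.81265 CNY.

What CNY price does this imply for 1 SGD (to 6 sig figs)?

1 SGD ÷ 1.48209 = 0.674723 CHF
0.674723 CHF × 7.81265 = 5.27137 CNY

SGD/CNY = 5.27137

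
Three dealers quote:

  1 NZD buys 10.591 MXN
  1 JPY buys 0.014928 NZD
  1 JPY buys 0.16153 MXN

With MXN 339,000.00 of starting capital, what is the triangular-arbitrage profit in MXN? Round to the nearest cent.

Profitable loop is MXN → NZD → JPY → MXN:
MXN 339,000.00 ÷ 10.591 = NZD 32,008.31
NZD 32,008.31 ÷ 0.014928 = JPY 2,144,179
JPY 2,144,179 × 0.16153 = MXN 346,349.29
Profit = MXN 346,349.29 − MXN 339,000.00

Profit: MXN 7,349.29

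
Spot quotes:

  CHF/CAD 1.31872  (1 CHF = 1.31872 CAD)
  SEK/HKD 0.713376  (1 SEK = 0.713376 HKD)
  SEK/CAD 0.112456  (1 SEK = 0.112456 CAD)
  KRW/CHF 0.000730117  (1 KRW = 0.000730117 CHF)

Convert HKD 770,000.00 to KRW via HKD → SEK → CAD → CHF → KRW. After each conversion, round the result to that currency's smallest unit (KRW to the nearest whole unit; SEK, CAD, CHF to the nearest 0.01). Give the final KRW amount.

HKD 770,000.00 ÷ 0.713376 = SEK 1,079,374.69
SEK 1,079,374.69 × 0.112456 = CAD 121,382.16
CAD 121,382.16 ÷ 1.31872 = CHF 92,045.44
CHF 92,045.44 ÷ 0.000730117 = KRW 126,069,438

KRW 126,069,438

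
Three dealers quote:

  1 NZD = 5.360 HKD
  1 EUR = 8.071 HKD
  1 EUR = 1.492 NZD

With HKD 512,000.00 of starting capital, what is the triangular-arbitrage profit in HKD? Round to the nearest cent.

Profit: HKD 4,730.02

Profitable loop is HKD → NZD → EUR → HKD:
HKD 512,000.00 ÷ 5.360 = NZD 95,522.39
NZD 95,522.39 ÷ 1.492 = EUR 64,023.05
EUR 64,023.05 × 8.071 = HKD 516,730.02
Profit = HKD 516,730.02 − HKD 512,000.00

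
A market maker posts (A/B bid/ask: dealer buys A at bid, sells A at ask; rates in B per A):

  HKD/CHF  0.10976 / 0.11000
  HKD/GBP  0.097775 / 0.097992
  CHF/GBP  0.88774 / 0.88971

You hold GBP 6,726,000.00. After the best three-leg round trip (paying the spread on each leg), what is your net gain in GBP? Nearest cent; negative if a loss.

Net result: GBP -6,398.31 (no profitable arbitrage after spreads)

Best loop GBP → CHF → HKD → GBP:
GBP 6,726,000.00 ÷ 0.88971 (buy CHF at ask) = CHF 7,559,766.67
CHF 7,559,766.67 ÷ 0.11000 (buy HKD at ask) = HKD 68,725,151.50
HKD 68,725,151.50 × 0.097775 (sell HKD at bid) = GBP 6,719,601.69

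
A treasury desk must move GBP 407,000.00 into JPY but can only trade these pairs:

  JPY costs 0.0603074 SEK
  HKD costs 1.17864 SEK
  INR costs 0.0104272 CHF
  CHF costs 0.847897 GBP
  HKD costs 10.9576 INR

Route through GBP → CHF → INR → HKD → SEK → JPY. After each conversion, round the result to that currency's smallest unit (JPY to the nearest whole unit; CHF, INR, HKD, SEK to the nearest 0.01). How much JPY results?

JPY 82,106,725

GBP 407,000.00 ÷ 0.847897 = CHF 480,011.13
CHF 480,011.13 ÷ 0.0104272 = INR 46,034,518.38
INR 46,034,518.38 ÷ 10.9576 = HKD 4,201,149.74
HKD 4,201,149.74 × 1.17864 = SEK 4,951,643.13
SEK 4,951,643.13 ÷ 0.0603074 = JPY 82,106,725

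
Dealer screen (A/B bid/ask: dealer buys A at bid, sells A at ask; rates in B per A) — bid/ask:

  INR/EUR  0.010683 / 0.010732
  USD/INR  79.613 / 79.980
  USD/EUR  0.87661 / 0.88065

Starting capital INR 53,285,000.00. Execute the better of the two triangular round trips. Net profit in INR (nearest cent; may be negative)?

Best loop INR → USD → EUR → INR:
INR 53,285,000.00 ÷ 79.980 (buy USD at ask) = USD 666,229.06
USD 666,229.06 × 0.87661 (sell USD at bid) = EUR 584,023.05
EUR 584,023.05 ÷ 0.010732 (buy INR at ask) = INR 54,418,845.87

Net profit: INR 1,133,845.87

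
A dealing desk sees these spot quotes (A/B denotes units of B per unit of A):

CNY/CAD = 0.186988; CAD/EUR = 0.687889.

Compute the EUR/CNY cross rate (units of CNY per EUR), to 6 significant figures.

EUR/CNY = 7.77442

1 EUR ÷ 0.687889 = 1.45372 CAD
1.45372 CAD ÷ 0.186988 = 7.77442 CNY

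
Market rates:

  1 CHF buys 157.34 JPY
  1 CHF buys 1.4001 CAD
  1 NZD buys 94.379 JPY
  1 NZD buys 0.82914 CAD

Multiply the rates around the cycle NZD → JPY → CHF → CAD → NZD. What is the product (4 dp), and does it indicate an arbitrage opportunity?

Around NZD → JPY → CHF → CAD → NZD: 1 × 94.379 ÷ 157.34 × 1.4001 ÷ 0.82914 = 1.012902
Product > 1; profitable direction is NZD → JPY → CHF → CAD → NZD.

1.0129 (arbitrage exists)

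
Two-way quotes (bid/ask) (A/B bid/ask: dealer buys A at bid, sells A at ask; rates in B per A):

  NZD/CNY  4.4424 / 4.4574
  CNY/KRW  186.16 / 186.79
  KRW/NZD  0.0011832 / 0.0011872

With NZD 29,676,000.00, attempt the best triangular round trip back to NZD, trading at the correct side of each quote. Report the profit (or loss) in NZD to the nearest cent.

Net profit: NZD 346,457.84

Best loop NZD → KRW → CNY → NZD:
NZD 29,676,000.00 ÷ 0.0011872 (buy KRW at ask) = KRW 24,996,630,728
KRW 24,996,630,728 ÷ 186.79 (buy CNY at ask) = CNY 133,822,103.58
CNY 133,822,103.58 ÷ 4.4574 (buy NZD at ask) = NZD 30,022,457.84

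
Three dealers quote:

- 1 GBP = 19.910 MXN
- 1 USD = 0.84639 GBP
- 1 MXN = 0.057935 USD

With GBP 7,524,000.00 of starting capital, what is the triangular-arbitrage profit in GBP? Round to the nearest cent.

Profitable loop is GBP → USD → MXN → GBP:
GBP 7,524,000.00 ÷ 0.84639 = USD 8,889,519.02
USD 8,889,519.02 ÷ 0.057935 = MXN 153,439,527.33
MXN 153,439,527.33 ÷ 19.910 = GBP 7,706,656.32
Profit = GBP 7,706,656.32 − GBP 7,524,000.00

Profit: GBP 182,656.32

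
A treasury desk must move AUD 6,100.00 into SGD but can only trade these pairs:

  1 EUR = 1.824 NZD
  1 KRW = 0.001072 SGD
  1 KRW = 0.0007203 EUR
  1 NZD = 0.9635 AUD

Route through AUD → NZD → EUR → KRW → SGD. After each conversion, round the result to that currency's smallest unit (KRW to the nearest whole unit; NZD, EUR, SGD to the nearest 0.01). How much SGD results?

SGD 5,165.77

AUD 6,100.00 ÷ 0.9635 = NZD 6,331.08
NZD 6,331.08 ÷ 1.824 = EUR 3,470.99
EUR 3,470.99 ÷ 0.0007203 = KRW 4,818,812
KRW 4,818,812 × 0.001072 = SGD 5,165.77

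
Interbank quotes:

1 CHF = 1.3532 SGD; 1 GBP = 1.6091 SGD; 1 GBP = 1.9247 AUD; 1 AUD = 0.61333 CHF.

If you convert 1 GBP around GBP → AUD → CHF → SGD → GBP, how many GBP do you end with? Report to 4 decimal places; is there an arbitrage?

0.9927 (arbitrage exists)

Around GBP → AUD → CHF → SGD → GBP: 1 × 1.9247 × 0.61333 × 1.3532 ÷ 1.6091 = 0.992742
Product < 1; profitable direction is GBP → SGD → CHF → AUD → GBP.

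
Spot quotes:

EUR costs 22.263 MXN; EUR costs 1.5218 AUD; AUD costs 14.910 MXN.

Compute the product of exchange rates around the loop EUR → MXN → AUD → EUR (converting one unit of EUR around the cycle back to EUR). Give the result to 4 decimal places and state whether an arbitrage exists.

Around EUR → MXN → AUD → EUR: 1 × 22.263 ÷ 14.910 ÷ 1.5218 = 0.981179
Product < 1; profitable direction is EUR → AUD → MXN → EUR.

0.9812 (arbitrage exists)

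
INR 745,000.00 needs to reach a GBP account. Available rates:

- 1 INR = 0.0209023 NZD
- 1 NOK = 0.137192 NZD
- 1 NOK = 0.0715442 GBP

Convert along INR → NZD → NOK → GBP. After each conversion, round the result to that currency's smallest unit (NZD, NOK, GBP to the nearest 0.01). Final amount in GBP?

INR 745,000.00 × 0.0209023 = NZD 15,572.21
NZD 15,572.21 ÷ 0.137192 = NOK 113,506.69
NOK 113,506.69 × 0.0715442 = GBP 8,120.75

GBP 8,120.75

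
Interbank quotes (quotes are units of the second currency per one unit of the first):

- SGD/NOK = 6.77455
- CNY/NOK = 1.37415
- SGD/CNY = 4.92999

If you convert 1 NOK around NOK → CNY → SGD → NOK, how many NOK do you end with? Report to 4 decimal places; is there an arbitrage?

1.0000 (no arbitrage)

Around NOK → CNY → SGD → NOK: 1 ÷ 1.37415 ÷ 4.92999 × 6.77455 = 1.000001
Product ≈ 1 (deviation 0.000%, within rounding noise).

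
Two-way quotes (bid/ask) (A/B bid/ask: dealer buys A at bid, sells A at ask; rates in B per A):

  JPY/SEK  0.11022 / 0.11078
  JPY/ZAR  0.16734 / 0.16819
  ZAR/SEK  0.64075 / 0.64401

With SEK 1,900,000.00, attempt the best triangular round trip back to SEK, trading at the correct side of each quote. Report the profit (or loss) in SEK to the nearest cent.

Net profit: SEK 33,397.83

Best loop SEK → ZAR → JPY → SEK:
SEK 1,900,000.00 ÷ 0.64401 (buy ZAR at ask) = ZAR 2,950,264.75
ZAR 2,950,264.75 ÷ 0.16819 (buy JPY at ask) = JPY 17,541,261
JPY 17,541,261 × 0.11022 (sell JPY at bid) = SEK 1,933,397.83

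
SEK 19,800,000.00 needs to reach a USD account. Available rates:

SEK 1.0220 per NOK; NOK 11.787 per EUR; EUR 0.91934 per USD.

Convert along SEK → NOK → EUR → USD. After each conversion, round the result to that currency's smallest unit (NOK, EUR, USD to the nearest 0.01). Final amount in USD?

USD 1,787,865.54

SEK 19,800,000.00 ÷ 1.0220 = NOK 19,373,776.91
NOK 19,373,776.91 ÷ 11.787 = EUR 1,643,656.31
EUR 1,643,656.31 ÷ 0.91934 = USD 1,787,865.54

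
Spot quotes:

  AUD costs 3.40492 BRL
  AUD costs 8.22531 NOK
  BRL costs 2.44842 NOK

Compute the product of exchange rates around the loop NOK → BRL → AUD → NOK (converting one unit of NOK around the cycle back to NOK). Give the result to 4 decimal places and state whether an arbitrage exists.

Around NOK → BRL → AUD → NOK: 1 ÷ 2.44842 ÷ 3.40492 × 8.22531 = 0.986642
Product < 1; profitable direction is NOK → AUD → BRL → NOK.

0.9866 (arbitrage exists)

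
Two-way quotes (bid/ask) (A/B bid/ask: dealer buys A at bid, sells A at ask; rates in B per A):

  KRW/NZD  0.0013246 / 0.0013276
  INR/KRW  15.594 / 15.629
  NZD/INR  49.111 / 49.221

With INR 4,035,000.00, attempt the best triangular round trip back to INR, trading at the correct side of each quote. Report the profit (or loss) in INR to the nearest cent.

Net profit: INR 58,215.38

Best loop INR → KRW → NZD → INR:
INR 4,035,000.00 × 15.594 (sell INR at bid) = KRW 62,921,790
KRW 62,921,790 × 0.0013246 (sell KRW at bid) = NZD 83,346.20
NZD 83,346.20 × 49.111 (sell NZD at bid) = INR 4,093,215.38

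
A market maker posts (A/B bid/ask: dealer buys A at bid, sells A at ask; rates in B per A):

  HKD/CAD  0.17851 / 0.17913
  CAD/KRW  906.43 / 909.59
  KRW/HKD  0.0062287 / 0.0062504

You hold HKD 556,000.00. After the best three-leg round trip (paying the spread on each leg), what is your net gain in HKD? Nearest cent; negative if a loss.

Net profit: HKD 4,362.45

Best loop HKD → CAD → KRW → HKD:
HKD 556,000.00 × 0.17851 (sell HKD at bid) = CAD 99,251.56
CAD 99,251.56 × 906.43 (sell CAD at bid) = KRW 89,964,592
KRW 89,964,592 × 0.0062287 (sell KRW at bid) = HKD 560,362.45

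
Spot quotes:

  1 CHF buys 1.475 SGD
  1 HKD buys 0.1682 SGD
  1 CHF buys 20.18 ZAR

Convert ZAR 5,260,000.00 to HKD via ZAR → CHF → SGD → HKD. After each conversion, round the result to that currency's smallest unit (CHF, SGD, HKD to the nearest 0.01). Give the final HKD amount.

ZAR 5,260,000.00 ÷ 20.18 = CHF 260,654.11
CHF 260,654.11 × 1.475 = SGD 384,464.81
SGD 384,464.81 ÷ 0.1682 = HKD 2,285,759.87

HKD 2,285,759.87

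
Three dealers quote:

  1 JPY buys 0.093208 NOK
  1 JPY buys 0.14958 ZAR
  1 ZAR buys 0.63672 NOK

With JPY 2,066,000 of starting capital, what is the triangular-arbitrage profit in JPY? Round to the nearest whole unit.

Profitable loop is JPY → ZAR → NOK → JPY:
JPY 2,066,000 × 0.14958 = ZAR 309,032.28
ZAR 309,032.28 × 0.63672 = NOK 196,767.03
NOK 196,767.03 ÷ 0.093208 = JPY 2,111,053
Profit = JPY 2,111,053 − JPY 2,066,000

Profit: JPY 45,053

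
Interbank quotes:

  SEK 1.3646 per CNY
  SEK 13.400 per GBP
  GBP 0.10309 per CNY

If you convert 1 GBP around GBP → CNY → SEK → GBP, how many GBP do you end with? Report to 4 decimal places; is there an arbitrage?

0.9878 (arbitrage exists)

Around GBP → CNY → SEK → GBP: 1 ÷ 0.10309 × 1.3646 ÷ 13.400 = 0.987834
Product < 1; profitable direction is GBP → SEK → CNY → GBP.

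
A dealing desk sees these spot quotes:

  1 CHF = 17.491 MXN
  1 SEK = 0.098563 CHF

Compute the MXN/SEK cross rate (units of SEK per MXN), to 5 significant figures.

MXN/SEK = 0.58006

1 MXN ÷ 17.491 = 0.0571723 CHF
0.0571723 CHF ÷ 0.098563 = 0.580058 SEK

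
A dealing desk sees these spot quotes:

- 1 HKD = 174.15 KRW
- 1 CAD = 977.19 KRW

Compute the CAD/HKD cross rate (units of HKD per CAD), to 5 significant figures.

1 CAD × 977.19 = 977.19 KRW
977.19 KRW ÷ 174.15 = 5.6112 HKD

CAD/HKD = 5.6112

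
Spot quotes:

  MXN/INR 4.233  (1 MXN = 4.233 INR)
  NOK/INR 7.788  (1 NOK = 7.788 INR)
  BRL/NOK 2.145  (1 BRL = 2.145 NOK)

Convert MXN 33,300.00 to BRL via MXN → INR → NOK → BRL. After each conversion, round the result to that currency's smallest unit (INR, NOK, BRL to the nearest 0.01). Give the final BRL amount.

BRL 8,438.00

MXN 33,300.00 × 4.233 = INR 140,958.90
INR 140,958.90 ÷ 7.788 = NOK 18,099.50
NOK 18,099.50 ÷ 2.145 = BRL 8,438.00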